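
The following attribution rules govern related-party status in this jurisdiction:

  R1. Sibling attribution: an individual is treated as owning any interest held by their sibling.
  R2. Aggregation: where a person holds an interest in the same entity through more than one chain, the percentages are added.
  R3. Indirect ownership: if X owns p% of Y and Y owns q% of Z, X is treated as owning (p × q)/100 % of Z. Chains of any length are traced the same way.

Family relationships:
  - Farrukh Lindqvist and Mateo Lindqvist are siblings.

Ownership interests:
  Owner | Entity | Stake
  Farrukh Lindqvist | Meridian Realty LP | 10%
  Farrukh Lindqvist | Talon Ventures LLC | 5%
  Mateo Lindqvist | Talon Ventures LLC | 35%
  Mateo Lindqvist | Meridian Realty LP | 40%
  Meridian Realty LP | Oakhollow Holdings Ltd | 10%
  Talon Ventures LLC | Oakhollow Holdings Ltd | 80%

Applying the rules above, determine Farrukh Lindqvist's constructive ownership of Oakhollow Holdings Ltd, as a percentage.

By sibling attribution (R1), Farrukh Lindqvist is treated as also owning Mateo Lindqvist's interest in Talon Ventures LLC, giving 5% + 35% = 40%.
By sibling attribution (R1), Farrukh Lindqvist is treated as also owning Mateo Lindqvist's interest in Meridian Realty LP, giving 10% + 40% = 50%.
Chain via Talon Ventures LLC (R3): 40% × 80% = 32% of Oakhollow Holdings Ltd.
Chain via Meridian Realty LP (R3): 50% × 10% = 5% of Oakhollow Holdings Ltd.
Aggregating (R2): 32% + 5% = 37%.

37%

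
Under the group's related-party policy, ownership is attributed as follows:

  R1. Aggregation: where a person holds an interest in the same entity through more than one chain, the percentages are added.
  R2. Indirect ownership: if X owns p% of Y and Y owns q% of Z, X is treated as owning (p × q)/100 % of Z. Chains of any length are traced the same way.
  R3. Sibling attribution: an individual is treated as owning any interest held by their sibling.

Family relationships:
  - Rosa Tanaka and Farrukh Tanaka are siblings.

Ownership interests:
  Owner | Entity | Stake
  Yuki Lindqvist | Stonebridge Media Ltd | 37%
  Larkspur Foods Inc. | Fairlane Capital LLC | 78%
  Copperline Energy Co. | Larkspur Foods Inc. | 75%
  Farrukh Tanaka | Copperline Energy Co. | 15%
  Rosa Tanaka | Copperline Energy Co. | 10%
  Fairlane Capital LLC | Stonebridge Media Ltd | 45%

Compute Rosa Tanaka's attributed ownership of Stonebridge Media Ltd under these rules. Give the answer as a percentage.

By sibling attribution (R3), Rosa Tanaka is treated as also owning Farrukh Tanaka's interest in Copperline Energy Co, giving 10% + 15% = 25%.
Chain via Copperline Energy Co. → Larkspur Foods Inc. → Fairlane Capital LLC (R2): 25% × 75% × 78% × 45% = 6.58125% of Stonebridge Media Ltd.

6.58125%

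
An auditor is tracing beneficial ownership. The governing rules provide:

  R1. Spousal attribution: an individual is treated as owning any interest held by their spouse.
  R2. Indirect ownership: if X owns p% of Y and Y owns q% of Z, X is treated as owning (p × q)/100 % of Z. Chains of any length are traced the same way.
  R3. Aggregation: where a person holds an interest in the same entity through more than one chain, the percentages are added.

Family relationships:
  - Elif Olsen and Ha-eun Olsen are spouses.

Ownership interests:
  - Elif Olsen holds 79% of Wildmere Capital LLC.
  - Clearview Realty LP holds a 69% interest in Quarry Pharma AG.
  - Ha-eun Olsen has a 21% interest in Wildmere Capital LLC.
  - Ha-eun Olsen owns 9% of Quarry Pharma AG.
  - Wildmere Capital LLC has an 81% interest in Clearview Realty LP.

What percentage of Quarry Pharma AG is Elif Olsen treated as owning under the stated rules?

By spousal attribution (R1), Elif Olsen is treated as also owning Ha-eun Olsen's interest in Wildmere Capital LLC, giving 79% + 21% = 100%.
By spousal attribution (R1), Elif Olsen is treated as owning Ha-eun Olsen's 9% interest in Quarry Pharma AG.
Chain via Wildmere Capital LLC → Clearview Realty LP (R2): 100% × 81% × 69% = 55.89% of Quarry Pharma AG.
Direct interest in Quarry Pharma AG: 9%.
Aggregating (R3): 55.89% + 9% = 64.89%.

64.89%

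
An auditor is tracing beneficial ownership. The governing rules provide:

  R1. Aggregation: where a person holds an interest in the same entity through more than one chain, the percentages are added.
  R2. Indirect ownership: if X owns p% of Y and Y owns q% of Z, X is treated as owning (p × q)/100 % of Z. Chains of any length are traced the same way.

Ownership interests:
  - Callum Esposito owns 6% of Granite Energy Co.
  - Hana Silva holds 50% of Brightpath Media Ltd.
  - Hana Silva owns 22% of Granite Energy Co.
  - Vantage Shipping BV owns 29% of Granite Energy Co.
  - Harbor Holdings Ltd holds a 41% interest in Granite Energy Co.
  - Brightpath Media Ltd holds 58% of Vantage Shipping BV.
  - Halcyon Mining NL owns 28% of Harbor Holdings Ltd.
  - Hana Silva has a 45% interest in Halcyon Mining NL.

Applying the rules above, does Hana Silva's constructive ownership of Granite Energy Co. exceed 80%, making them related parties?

Chain via Halcyon Mining NL → Harbor Holdings Ltd (R2): 45% × 28% × 41% = 5.166% of Granite Energy Co.
Chain via Brightpath Media Ltd → Vantage Shipping BV (R2): 50% × 58% × 29% = 8.41% of Granite Energy Co.
Direct interest in Granite Energy Co: 22%.
Aggregating (R1): 5.166% + 8.41% + 22% = 35.576%.
35.576% does not exceed the 80% threshold, so Hana is not a related party to Granite Energy Co.

No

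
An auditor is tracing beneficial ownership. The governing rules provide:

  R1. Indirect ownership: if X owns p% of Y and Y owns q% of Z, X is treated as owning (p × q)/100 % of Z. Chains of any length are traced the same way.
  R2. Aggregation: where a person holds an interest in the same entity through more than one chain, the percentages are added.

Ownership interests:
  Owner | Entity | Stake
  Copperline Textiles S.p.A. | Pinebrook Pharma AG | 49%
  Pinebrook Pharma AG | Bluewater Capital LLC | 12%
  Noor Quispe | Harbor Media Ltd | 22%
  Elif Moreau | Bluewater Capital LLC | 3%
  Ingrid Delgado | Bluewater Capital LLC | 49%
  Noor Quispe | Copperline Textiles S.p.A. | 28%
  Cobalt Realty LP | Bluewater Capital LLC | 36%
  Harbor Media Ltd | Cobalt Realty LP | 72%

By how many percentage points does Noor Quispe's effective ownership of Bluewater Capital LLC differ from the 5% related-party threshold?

2.3488

Chain via Harbor Media Ltd → Cobalt Realty LP (R1): 22% × 72% × 36% = 5.7024% of Bluewater Capital LLC.
Chain via Copperline Textiles S.p.A. → Pinebrook Pharma AG (R1): 28% × 49% × 12% = 1.6464% of Bluewater Capital LLC.
Aggregating (R2): 5.7024% + 1.6464% = 7.3488%.
7.3488% exceeds the 5% threshold by 2.3488 percentage points.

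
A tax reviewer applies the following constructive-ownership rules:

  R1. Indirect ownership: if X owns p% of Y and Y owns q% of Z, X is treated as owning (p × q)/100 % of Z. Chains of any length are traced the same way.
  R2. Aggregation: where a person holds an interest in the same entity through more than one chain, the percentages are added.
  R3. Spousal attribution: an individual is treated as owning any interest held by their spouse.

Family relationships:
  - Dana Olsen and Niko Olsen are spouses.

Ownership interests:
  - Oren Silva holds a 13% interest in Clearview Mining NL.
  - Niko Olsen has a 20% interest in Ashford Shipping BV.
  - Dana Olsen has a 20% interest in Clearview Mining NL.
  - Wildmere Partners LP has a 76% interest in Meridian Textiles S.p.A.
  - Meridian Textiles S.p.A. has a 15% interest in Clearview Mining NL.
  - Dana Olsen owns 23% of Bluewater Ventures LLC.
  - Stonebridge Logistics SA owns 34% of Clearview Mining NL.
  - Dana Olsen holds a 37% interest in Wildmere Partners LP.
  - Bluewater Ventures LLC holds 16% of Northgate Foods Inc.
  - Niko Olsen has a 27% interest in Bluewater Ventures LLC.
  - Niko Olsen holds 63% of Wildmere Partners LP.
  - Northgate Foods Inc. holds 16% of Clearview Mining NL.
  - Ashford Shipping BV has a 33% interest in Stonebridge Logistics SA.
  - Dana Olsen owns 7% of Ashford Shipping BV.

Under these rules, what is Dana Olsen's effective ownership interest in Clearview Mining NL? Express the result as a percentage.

By spousal attribution (R3), Dana Olsen is treated as also owning Niko Olsen's interest in Wildmere Partners LP, giving 37% + 63% = 100%.
By spousal attribution (R3), Dana Olsen is treated as also owning Niko Olsen's interest in Bluewater Ventures LLC, giving 23% + 27% = 50%.
By spousal attribution (R3), Dana Olsen is treated as also owning Niko Olsen's interest in Ashford Shipping BV, giving 7% + 20% = 27%.
Chain via Wildmere Partners LP → Meridian Textiles S.p.A. (R1): 100% × 76% × 15% = 11.4% of Clearview Mining NL.
Chain via Bluewater Ventures LLC → Northgate Foods Inc. (R1): 50% × 16% × 16% = 1.28% of Clearview Mining NL.
Chain via Ashford Shipping BV → Stonebridge Logistics SA (R1): 27% × 33% × 34% = 3.0294% of Clearview Mining NL.
Direct interest in Clearview Mining NL: 20%.
Aggregating (R2): 11.4% + 1.28% + 3.0294% + 20% = 35.7094%.

35.7094%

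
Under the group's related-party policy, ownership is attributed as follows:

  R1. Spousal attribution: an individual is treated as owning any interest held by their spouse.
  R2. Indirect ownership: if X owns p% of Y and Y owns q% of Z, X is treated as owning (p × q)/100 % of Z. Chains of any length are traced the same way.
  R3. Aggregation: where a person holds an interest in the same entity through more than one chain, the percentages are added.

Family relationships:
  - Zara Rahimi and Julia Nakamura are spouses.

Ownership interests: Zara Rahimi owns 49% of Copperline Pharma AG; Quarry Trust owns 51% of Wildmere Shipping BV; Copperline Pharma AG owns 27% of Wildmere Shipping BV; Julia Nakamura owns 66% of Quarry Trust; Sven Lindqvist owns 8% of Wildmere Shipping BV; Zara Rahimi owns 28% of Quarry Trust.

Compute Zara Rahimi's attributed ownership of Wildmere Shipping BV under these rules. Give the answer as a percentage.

61.17%

By spousal attribution (R1), Zara Rahimi is treated as also owning Julia Nakamura's interest in Quarry Trust, giving 28% + 66% = 94%.
Chain via Quarry Trust (R2): 94% × 51% = 47.94% of Wildmere Shipping BV.
Chain via Copperline Pharma AG (R2): 49% × 27% = 13.23% of Wildmere Shipping BV.
Aggregating (R3): 47.94% + 13.23% = 61.17%.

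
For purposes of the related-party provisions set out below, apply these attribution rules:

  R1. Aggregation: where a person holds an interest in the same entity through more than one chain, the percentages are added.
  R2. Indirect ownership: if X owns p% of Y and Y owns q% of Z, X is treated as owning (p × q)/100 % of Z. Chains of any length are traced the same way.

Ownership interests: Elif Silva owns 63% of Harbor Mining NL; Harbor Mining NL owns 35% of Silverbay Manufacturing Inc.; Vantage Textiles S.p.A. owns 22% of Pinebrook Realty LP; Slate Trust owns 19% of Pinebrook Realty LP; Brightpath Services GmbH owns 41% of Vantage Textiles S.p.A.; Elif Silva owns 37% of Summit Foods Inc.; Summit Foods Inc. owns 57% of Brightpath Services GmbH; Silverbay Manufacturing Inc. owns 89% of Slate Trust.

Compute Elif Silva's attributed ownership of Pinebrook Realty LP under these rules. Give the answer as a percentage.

Chain via Summit Foods Inc. → Brightpath Services GmbH → Vantage Textiles S.p.A. (R2): 37% × 57% × 41% × 22% = 1.902318% of Pinebrook Realty LP.
Chain via Harbor Mining NL → Silverbay Manufacturing Inc. → Slate Trust (R2): 63% × 35% × 89% × 19% = 3.728655% of Pinebrook Realty LP.
Aggregating (R1): 1.902318% + 3.728655% = 5.630973%.

5.630973%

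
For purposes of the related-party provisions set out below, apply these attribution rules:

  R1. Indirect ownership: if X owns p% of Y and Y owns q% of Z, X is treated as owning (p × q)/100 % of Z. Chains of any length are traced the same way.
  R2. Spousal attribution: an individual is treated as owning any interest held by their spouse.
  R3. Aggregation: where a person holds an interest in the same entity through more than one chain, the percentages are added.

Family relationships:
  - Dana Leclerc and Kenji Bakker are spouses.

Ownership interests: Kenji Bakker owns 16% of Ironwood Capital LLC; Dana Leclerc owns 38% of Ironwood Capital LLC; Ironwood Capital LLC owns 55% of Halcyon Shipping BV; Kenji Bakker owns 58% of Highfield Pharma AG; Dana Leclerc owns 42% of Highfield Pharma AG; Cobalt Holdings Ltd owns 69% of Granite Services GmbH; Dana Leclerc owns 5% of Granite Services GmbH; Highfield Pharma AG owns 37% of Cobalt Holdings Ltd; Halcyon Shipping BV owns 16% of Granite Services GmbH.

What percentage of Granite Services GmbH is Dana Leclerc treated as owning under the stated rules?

35.282%

By spousal attribution (R2), Dana Leclerc is treated as also owning Kenji Bakker's interest in Ironwood Capital LLC, giving 38% + 16% = 54%.
By spousal attribution (R2), Dana Leclerc is treated as also owning Kenji Bakker's interest in Highfield Pharma AG, giving 42% + 58% = 100%.
Chain via Ironwood Capital LLC → Halcyon Shipping BV (R1): 54% × 55% × 16% = 4.752% of Granite Services GmbH.
Chain via Highfield Pharma AG → Cobalt Holdings Ltd (R1): 100% × 37% × 69% = 25.53% of Granite Services GmbH.
Direct interest in Granite Services GmbH: 5%.
Aggregating (R3): 4.752% + 25.53% + 5% = 35.282%.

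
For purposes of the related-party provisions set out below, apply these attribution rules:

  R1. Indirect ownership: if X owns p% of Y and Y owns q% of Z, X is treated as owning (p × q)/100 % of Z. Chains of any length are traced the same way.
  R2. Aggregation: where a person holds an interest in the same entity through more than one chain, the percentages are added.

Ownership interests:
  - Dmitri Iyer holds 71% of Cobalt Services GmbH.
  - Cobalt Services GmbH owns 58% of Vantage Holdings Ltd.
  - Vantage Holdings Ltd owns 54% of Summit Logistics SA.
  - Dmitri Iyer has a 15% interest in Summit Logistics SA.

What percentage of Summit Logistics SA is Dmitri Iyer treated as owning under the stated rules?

37.2372%

Chain via Cobalt Services GmbH → Vantage Holdings Ltd (R1): 71% × 58% × 54% = 22.2372% of Summit Logistics SA.
Direct interest in Summit Logistics SA: 15%.
Aggregating (R2): 22.2372% + 15% = 37.2372%.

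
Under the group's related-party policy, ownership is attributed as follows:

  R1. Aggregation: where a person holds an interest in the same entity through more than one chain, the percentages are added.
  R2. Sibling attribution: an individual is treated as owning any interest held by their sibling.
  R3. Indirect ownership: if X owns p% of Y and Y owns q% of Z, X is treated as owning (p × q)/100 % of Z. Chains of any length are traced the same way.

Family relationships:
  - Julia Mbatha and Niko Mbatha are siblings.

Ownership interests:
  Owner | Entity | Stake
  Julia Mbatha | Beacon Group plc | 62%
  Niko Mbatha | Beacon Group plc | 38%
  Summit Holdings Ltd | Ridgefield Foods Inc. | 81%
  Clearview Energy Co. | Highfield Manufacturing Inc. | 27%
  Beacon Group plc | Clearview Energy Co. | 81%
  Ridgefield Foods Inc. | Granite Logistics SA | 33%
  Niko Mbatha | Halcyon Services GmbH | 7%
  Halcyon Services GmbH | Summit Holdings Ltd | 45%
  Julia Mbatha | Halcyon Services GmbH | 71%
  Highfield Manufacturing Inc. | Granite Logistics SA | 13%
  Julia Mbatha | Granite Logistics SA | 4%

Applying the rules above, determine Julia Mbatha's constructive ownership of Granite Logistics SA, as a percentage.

16.22533%

By sibling attribution (R2), Julia Mbatha is treated as also owning Niko Mbatha's interest in Beacon Group plc, giving 62% + 38% = 100%.
By sibling attribution (R2), Julia Mbatha is treated as also owning Niko Mbatha's interest in Halcyon Services GmbH, giving 71% + 7% = 78%.
Chain via Beacon Group plc → Clearview Energy Co. → Highfield Manufacturing Inc. (R3): 100% × 81% × 27% × 13% = 2.8431% of Granite Logistics SA.
Chain via Halcyon Services GmbH → Summit Holdings Ltd → Ridgefield Foods Inc. (R3): 78% × 45% × 81% × 33% = 9.38223% of Granite Logistics SA.
Direct interest in Granite Logistics SA: 4%.
Aggregating (R1): 2.8431% + 9.38223% + 4% = 16.22533%.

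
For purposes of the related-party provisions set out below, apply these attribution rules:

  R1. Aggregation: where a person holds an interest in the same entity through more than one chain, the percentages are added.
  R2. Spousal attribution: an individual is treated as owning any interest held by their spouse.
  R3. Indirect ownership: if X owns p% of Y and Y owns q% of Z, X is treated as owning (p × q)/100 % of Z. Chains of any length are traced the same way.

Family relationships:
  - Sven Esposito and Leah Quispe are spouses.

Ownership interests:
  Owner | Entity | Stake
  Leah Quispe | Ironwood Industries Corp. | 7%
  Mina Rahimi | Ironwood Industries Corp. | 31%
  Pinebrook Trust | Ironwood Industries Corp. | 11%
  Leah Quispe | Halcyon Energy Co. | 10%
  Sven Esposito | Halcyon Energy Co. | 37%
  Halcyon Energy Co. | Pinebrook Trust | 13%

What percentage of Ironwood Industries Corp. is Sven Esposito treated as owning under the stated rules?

By spousal attribution (R2), Sven Esposito is treated as also owning Leah Quispe's interest in Halcyon Energy Co, giving 37% + 10% = 47%.
By spousal attribution (R2), Sven Esposito is treated as owning Leah Quispe's 7% interest in Ironwood Industries Corp.
Chain via Halcyon Energy Co. → Pinebrook Trust (R3): 47% × 13% × 11% = 0.6721% of Ironwood Industries Corp.
Direct interest in Ironwood Industries Corp: 7%.
Aggregating (R1): 0.6721% + 7% = 7.6721%.

7.6721%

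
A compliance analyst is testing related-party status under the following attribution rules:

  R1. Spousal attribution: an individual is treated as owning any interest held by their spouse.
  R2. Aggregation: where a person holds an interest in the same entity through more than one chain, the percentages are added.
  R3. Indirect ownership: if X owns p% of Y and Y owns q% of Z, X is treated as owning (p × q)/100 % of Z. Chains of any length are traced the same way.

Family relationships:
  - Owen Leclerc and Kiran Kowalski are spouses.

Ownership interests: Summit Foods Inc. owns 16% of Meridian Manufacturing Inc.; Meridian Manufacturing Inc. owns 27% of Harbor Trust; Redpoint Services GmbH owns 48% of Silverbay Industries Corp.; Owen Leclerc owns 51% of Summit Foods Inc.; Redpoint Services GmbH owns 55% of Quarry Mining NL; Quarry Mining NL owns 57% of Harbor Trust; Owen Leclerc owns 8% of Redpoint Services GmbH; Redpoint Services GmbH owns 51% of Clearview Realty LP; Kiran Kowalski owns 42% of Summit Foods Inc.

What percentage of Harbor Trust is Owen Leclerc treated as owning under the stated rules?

By spousal attribution (R1), Owen Leclerc is treated as also owning Kiran Kowalski's interest in Summit Foods Inc, giving 51% + 42% = 93%.
Chain via Redpoint Services GmbH → Quarry Mining NL (R3): 8% × 55% × 57% = 2.508% of Harbor Trust.
Chain via Summit Foods Inc. → Meridian Manufacturing Inc. (R3): 93% × 16% × 27% = 4.0176% of Harbor Trust.
Aggregating (R2): 2.508% + 4.0176% = 6.5256%.

6.5256%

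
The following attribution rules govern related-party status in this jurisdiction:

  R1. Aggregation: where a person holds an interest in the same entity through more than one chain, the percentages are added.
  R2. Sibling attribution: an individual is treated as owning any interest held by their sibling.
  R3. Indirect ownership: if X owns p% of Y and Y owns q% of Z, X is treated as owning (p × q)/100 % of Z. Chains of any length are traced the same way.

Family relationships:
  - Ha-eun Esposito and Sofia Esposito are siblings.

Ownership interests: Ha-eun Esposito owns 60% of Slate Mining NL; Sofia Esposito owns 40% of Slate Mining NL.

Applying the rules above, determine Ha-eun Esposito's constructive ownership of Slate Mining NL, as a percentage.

By sibling attribution (R2), Ha-eun Esposito is treated as also owning Sofia Esposito's interest in Slate Mining NL, giving 60% + 40% = 100%.
Direct interest in Slate Mining NL: 100%.

100%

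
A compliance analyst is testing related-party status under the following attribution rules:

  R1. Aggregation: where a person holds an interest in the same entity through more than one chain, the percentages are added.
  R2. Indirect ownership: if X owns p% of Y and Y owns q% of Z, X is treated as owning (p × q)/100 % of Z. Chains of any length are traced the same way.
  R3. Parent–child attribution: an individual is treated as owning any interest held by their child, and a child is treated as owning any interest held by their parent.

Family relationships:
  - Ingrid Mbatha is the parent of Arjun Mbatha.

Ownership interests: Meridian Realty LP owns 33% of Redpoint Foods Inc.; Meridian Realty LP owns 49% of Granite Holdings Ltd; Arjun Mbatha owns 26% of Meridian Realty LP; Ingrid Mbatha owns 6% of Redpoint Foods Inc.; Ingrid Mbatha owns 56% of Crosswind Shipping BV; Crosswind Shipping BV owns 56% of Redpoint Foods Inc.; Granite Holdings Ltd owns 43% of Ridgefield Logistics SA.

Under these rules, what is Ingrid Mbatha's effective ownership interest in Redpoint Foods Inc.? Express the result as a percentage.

45.94%

By parent–child attribution (R3), Ingrid Mbatha is treated as owning Arjun Mbatha's 26% interest in Meridian Realty LP.
Chain via Crosswind Shipping BV (R2): 56% × 56% = 31.36% of Redpoint Foods Inc.
Direct interest in Redpoint Foods Inc: 6%.
Chain via Meridian Realty LP (R2): 26% × 33% = 8.58% of Redpoint Foods Inc.
Aggregating (R1): 31.36% + 6% + 8.58% = 45.94%.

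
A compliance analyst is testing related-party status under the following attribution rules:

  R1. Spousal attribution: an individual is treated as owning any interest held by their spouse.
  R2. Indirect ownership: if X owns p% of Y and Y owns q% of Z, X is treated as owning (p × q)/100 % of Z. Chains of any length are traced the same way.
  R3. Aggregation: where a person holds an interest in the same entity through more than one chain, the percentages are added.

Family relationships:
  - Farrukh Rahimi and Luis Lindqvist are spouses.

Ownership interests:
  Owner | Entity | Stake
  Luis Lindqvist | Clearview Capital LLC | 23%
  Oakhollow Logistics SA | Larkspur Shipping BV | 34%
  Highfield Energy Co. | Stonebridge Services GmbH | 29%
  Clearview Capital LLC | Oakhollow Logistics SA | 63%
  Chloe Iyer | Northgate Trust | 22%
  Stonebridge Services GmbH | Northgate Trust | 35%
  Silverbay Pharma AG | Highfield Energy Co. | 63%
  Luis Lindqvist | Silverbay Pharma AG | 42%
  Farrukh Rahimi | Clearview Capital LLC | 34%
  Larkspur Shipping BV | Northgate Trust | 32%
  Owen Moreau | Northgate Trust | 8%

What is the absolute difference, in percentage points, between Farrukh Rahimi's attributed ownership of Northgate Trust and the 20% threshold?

13.407302

By spousal attribution (R1), Farrukh Rahimi is treated as also owning Luis Lindqvist's interest in Clearview Capital LLC, giving 34% + 23% = 57%.
By spousal attribution (R1), Farrukh Rahimi is treated as owning Luis Lindqvist's 42% interest in Silverbay Pharma AG.
Chain via Clearview Capital LLC → Oakhollow Logistics SA → Larkspur Shipping BV (R2): 57% × 63% × 34% × 32% = 3.907008% of Northgate Trust.
Chain via Silverbay Pharma AG → Highfield Energy Co. → Stonebridge Services GmbH (R2): 42% × 63% × 29% × 35% = 2.68569% of Northgate Trust.
Aggregating (R3): 3.907008% + 2.68569% = 6.592698%.
6.592698% falls short of the 20% threshold by 13.407302 percentage points.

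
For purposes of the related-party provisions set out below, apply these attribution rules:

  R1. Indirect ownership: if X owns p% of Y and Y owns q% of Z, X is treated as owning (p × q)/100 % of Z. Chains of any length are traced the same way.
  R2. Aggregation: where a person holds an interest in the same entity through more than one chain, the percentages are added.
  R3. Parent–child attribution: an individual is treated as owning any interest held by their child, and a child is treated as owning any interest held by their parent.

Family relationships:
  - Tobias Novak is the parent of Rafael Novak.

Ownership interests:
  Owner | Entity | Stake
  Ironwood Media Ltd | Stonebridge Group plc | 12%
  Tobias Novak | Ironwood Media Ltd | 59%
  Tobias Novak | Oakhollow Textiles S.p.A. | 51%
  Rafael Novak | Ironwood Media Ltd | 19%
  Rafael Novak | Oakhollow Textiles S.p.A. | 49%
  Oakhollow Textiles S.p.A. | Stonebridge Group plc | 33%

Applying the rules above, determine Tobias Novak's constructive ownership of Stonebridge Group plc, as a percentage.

By parent–child attribution (R3), Tobias Novak is treated as also owning Rafael Novak's interest in Oakhollow Textiles S.p.A, giving 51% + 49% = 100%.
By parent–child attribution (R3), Tobias Novak is treated as also owning Rafael Novak's interest in Ironwood Media Ltd, giving 59% + 19% = 78%.
Chain via Oakhollow Textiles S.p.A. (R1): 100% × 33% = 33% of Stonebridge Group plc.
Chain via Ironwood Media Ltd (R1): 78% × 12% = 9.36% of Stonebridge Group plc.
Aggregating (R2): 33% + 9.36% = 42.36%.

42.36%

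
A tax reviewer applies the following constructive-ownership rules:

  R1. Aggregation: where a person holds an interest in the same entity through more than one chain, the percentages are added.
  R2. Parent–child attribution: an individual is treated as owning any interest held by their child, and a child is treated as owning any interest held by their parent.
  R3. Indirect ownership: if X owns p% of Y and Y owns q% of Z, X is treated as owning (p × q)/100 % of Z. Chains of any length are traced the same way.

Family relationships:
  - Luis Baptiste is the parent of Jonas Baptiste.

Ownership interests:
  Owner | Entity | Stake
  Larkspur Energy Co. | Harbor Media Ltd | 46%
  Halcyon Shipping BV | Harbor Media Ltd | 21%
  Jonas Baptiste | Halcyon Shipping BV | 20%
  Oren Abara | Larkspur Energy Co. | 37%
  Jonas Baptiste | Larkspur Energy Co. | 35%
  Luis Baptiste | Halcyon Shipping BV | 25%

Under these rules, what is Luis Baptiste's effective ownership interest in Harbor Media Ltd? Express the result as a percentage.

25.55%

By parent–child attribution (R2), Luis Baptiste is treated as also owning Jonas Baptiste's interest in Halcyon Shipping BV, giving 25% + 20% = 45%.
By parent–child attribution (R2), Luis Baptiste is treated as owning Jonas Baptiste's 35% interest in Larkspur Energy Co.
Chain via Halcyon Shipping BV (R3): 45% × 21% = 9.45% of Harbor Media Ltd.
Chain via Larkspur Energy Co. (R3): 35% × 46% = 16.1% of Harbor Media Ltd.
Aggregating (R1): 9.45% + 16.1% = 25.55%.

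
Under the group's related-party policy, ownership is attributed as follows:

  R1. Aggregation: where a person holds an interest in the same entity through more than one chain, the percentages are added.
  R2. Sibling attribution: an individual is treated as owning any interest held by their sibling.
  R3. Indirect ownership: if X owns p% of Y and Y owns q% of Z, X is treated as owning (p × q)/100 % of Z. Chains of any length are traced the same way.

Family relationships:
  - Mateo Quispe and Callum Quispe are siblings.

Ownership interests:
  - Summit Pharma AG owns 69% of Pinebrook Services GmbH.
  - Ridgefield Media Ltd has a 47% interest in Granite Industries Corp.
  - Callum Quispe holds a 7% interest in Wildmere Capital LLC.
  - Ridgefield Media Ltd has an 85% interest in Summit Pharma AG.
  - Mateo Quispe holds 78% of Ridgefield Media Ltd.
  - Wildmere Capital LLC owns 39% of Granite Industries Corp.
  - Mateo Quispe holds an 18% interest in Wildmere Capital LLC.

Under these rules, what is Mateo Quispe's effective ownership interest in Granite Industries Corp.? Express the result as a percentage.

46.41%

By sibling attribution (R2), Mateo Quispe is treated as also owning Callum Quispe's interest in Wildmere Capital LLC, giving 18% + 7% = 25%.
Chain via Wildmere Capital LLC (R3): 25% × 39% = 9.75% of Granite Industries Corp.
Chain via Ridgefield Media Ltd (R3): 78% × 47% = 36.66% of Granite Industries Corp.
Aggregating (R1): 9.75% + 36.66% = 46.41%.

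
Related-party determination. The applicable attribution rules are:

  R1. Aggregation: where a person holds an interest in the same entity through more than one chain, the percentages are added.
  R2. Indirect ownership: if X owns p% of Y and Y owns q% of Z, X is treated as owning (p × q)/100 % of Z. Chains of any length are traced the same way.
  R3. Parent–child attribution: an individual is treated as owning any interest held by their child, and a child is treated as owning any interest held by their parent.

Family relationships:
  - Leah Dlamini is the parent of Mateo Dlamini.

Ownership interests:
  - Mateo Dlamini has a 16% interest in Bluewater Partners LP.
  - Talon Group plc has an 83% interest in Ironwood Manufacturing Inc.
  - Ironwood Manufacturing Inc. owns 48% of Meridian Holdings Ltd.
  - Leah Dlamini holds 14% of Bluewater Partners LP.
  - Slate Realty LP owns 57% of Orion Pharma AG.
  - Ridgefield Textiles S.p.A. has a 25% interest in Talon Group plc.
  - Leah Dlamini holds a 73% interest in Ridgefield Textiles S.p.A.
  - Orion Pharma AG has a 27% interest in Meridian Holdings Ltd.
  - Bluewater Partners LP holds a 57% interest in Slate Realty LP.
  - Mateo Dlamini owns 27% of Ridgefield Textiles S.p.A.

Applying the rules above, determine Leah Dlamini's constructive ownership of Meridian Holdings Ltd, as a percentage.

By parent–child attribution (R3), Leah Dlamini is treated as also owning Mateo Dlamini's interest in Ridgefield Textiles S.p.A, giving 73% + 27% = 100%.
By parent–child attribution (R3), Leah Dlamini is treated as also owning Mateo Dlamini's interest in Bluewater Partners LP, giving 14% + 16% = 30%.
Chain via Ridgefield Textiles S.p.A. → Talon Group plc → Ironwood Manufacturing Inc. (R2): 100% × 25% × 83% × 48% = 9.96% of Meridian Holdings Ltd.
Chain via Bluewater Partners LP → Slate Realty LP → Orion Pharma AG (R2): 30% × 57% × 57% × 27% = 2.63169% of Meridian Holdings Ltd.
Aggregating (R1): 9.96% + 2.63169% = 12.59169%.

12.59169%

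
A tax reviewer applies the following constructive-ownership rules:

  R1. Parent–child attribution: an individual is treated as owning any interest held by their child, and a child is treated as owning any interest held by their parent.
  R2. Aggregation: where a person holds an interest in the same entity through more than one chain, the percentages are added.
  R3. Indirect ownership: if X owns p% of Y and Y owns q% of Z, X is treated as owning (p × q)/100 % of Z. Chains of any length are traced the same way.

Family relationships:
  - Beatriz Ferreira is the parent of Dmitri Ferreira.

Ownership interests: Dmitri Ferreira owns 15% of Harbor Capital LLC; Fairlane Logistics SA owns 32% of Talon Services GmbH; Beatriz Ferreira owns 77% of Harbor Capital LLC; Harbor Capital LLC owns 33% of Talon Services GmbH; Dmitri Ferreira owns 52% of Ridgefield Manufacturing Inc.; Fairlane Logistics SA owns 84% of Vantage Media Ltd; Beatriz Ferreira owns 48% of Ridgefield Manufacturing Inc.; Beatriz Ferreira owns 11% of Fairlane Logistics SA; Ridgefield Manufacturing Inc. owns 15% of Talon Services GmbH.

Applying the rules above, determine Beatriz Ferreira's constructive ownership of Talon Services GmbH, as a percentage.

By parent–child attribution (R1), Beatriz Ferreira is treated as also owning Dmitri Ferreira's interest in Ridgefield Manufacturing Inc, giving 48% + 52% = 100%.
By parent–child attribution (R1), Beatriz Ferreira is treated as also owning Dmitri Ferreira's interest in Harbor Capital LLC, giving 77% + 15% = 92%.
Chain via Ridgefield Manufacturing Inc. (R3): 100% × 15% = 15% of Talon Services GmbH.
Chain via Fairlane Logistics SA (R3): 11% × 32% = 3.52% of Talon Services GmbH.
Chain via Harbor Capital LLC (R3): 92% × 33% = 30.36% of Talon Services GmbH.
Aggregating (R2): 15% + 3.52% + 30.36% = 48.88%.

48.88%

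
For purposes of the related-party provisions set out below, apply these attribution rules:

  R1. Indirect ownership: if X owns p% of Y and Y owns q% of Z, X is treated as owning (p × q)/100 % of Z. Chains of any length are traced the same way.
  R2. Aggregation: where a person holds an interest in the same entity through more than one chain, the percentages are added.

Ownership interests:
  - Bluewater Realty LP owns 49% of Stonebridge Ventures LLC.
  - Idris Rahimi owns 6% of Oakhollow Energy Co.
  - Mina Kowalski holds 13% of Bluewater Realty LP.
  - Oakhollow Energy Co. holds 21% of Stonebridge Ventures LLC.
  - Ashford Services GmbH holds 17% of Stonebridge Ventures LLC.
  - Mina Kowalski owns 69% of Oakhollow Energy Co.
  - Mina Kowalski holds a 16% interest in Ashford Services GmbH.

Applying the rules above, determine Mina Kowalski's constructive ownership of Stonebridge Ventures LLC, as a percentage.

23.58%

Chain via Ashford Services GmbH (R1): 16% × 17% = 2.72% of Stonebridge Ventures LLC.
Chain via Oakhollow Energy Co. (R1): 69% × 21% = 14.49% of Stonebridge Ventures LLC.
Chain via Bluewater Realty LP (R1): 13% × 49% = 6.37% of Stonebridge Ventures LLC.
Aggregating (R2): 2.72% + 14.49% + 6.37% = 23.58%.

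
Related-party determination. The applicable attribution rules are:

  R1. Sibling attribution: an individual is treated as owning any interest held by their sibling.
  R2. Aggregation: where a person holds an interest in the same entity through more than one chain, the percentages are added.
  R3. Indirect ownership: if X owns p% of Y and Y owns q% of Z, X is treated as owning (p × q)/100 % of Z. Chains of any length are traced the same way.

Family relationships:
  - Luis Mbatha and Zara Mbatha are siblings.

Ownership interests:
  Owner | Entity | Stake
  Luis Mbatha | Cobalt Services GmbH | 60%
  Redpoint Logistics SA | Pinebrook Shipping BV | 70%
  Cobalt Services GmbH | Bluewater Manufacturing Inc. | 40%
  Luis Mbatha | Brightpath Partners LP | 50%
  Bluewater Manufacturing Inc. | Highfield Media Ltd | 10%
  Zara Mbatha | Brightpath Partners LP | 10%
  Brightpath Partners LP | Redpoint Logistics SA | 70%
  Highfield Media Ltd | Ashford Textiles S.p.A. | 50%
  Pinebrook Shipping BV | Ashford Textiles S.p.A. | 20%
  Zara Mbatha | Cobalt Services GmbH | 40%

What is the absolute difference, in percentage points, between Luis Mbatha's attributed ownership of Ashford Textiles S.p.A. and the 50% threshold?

42.12

By sibling attribution (R1), Luis Mbatha is treated as also owning Zara Mbatha's interest in Cobalt Services GmbH, giving 60% + 40% = 100%.
By sibling attribution (R1), Luis Mbatha is treated as also owning Zara Mbatha's interest in Brightpath Partners LP, giving 50% + 10% = 60%.
Chain via Cobalt Services GmbH → Bluewater Manufacturing Inc. → Highfield Media Ltd (R3): 100% × 40% × 10% × 50% = 2% of Ashford Textiles S.p.A.
Chain via Brightpath Partners LP → Redpoint Logistics SA → Pinebrook Shipping BV (R3): 60% × 70% × 70% × 20% = 5.88% of Ashford Textiles S.p.A.
Aggregating (R2): 2% + 5.88% = 7.88%.
7.88% falls short of the 50% threshold by 42.12 percentage points.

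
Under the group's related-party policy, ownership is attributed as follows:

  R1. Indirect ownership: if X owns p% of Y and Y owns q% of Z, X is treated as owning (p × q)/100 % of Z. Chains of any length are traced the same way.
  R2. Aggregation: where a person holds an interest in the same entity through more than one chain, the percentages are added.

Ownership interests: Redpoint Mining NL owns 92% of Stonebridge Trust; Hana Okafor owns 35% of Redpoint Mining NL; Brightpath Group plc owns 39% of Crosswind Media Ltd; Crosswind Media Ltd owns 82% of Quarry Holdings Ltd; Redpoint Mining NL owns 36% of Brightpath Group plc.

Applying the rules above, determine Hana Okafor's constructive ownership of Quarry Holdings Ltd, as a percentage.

Chain via Redpoint Mining NL → Brightpath Group plc → Crosswind Media Ltd (R1): 35% × 36% × 39% × 82% = 4.02948% of Quarry Holdings Ltd.

4.02948%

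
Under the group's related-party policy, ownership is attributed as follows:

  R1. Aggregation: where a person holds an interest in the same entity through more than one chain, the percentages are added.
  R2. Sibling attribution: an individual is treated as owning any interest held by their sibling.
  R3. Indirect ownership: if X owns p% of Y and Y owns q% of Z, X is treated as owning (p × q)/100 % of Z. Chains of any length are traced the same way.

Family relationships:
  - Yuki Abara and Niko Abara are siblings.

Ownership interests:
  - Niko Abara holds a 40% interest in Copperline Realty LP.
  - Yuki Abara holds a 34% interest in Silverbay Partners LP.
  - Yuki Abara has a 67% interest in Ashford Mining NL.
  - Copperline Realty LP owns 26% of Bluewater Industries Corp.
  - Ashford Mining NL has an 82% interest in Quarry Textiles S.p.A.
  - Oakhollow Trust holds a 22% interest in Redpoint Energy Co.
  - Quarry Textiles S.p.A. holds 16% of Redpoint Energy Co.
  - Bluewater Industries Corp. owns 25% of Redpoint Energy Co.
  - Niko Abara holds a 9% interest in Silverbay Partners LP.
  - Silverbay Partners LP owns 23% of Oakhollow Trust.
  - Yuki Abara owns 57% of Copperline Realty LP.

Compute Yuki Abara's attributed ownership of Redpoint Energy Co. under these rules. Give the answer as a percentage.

17.2712%

By sibling attribution (R2), Yuki Abara is treated as also owning Niko Abara's interest in Silverbay Partners LP, giving 34% + 9% = 43%.
By sibling attribution (R2), Yuki Abara is treated as also owning Niko Abara's interest in Copperline Realty LP, giving 57% + 40% = 97%.
Chain via Ashford Mining NL → Quarry Textiles S.p.A. (R3): 67% × 82% × 16% = 8.7904% of Redpoint Energy Co.
Chain via Silverbay Partners LP → Oakhollow Trust (R3): 43% × 23% × 22% = 2.1758% of Redpoint Energy Co.
Chain via Copperline Realty LP → Bluewater Industries Corp. (R3): 97% × 26% × 25% = 6.305% of Redpoint Energy Co.
Aggregating (R1): 8.7904% + 2.1758% + 6.305% = 17.2712%.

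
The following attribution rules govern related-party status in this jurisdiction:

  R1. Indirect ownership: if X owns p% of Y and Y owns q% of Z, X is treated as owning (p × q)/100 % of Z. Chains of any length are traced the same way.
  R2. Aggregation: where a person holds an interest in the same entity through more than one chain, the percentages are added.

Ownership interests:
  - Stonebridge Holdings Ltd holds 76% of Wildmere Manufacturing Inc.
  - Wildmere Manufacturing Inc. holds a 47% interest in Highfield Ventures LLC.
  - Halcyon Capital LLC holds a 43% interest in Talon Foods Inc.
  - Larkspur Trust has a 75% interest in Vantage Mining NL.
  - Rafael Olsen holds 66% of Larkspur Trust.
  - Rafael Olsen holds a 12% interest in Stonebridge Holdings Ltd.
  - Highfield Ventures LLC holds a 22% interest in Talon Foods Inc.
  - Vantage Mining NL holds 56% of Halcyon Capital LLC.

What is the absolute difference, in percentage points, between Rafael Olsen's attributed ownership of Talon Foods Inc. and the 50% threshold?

37.137392

Chain via Larkspur Trust → Vantage Mining NL → Halcyon Capital LLC (R1): 66% × 75% × 56% × 43% = 11.9196% of Talon Foods Inc.
Chain via Stonebridge Holdings Ltd → Wildmere Manufacturing Inc. → Highfield Ventures LLC (R1): 12% × 76% × 47% × 22% = 0.943008% of Talon Foods Inc.
Aggregating (R2): 11.9196% + 0.943008% = 12.862608%.
12.862608% falls short of the 50% threshold by 37.137392 percentage points.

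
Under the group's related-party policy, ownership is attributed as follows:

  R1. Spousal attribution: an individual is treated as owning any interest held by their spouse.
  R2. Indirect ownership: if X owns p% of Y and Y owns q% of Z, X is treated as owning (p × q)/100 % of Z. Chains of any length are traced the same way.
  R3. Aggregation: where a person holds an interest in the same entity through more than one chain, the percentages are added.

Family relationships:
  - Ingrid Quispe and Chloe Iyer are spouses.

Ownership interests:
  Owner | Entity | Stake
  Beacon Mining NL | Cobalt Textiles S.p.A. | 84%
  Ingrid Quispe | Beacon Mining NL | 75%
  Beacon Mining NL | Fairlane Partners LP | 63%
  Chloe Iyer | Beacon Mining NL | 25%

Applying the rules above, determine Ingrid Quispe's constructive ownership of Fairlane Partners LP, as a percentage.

63%

By spousal attribution (R1), Ingrid Quispe is treated as also owning Chloe Iyer's interest in Beacon Mining NL, giving 75% + 25% = 100%.
Chain via Beacon Mining NL (R2): 100% × 63% = 63% of Fairlane Partners LP.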